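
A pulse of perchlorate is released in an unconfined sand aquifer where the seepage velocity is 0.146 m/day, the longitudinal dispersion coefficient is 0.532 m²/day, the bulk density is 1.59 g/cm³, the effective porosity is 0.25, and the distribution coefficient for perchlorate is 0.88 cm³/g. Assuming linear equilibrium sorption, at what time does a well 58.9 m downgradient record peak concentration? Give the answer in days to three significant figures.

2500 days

Retardation factor R = 1 + ρ_b·K_d/n = 1 + 1.59 × 0.88/0.25 = 6.597.
Sorption retards both mechanisms: v_R = v/R = 0.02213 m/day, D_R = D/R = 0.08064 m²/day.
Peak time from v_R²t² + 2D_R t − x² = 0: t = (√(D_R² + v_R²x²) − D_R)/v_R².
√(D_R² + v_R²x²) = √(0.08064² + 0.02213² × 58.9²) = 1.306; v_R² = 0.0004897.
t = (1.306 − 0.08064)/0.0004897 = 2500 days.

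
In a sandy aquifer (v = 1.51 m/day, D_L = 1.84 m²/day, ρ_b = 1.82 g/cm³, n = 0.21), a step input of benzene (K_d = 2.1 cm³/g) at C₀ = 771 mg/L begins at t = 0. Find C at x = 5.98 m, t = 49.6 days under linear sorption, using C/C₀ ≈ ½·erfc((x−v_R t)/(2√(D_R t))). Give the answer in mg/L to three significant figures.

Retardation factor R = 1 + ρ_b·K_d/n = 1 + 1.82 × 2.1/0.21 = 19.20.
Sorption retards both mechanisms: v_R = v/R = 0.07865 m/day, D_R = D/R = 0.09583 m²/day.
v_R·t = 0.07865 × 49.6 = 3.90104 m; 2√(D_R t) = 4.360 m; argument = (5.98 − 3.90104)/4.360 = 0.4768.
C = C₀ × ½·erfc(0.4768) = 771 × 0.2501 = 193 mg/L.

193 mg/L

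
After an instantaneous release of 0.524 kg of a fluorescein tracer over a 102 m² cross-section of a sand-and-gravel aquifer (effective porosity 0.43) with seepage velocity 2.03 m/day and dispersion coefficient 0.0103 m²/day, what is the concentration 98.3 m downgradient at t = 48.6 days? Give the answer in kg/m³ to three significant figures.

0.00447 kg/m³

For an instantaneous plane source, C(x,t) = M/(n_e·A·√(4πDt)) · exp(−(x−vt)²/(4Dt)), with n_e·A the pore (flow) area.
Plume center vt = 2.03 × 48.6 = 98.658 m, so the well at 98.3 m is 0.358 m upgradient of the peak.
√(4πDt) = 2.508 m, giving peak height M/(n_e·A·√(4πDt)) = 0.524/(0.43 × 102 × 2.508) = 0.004764 kg/m³.
(x−vt)²/(4Dt) = (-0.358)²/(4 × 0.0103 × 48.6) = 0.06401; exp(−0.06401) = 0.9380.
C = 0.004764 × 0.9380 = 0.00447 kg/m³.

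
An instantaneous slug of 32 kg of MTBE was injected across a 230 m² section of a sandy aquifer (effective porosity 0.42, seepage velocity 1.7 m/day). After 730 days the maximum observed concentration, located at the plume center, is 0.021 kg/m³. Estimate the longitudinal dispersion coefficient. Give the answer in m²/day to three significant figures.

At the plume center C_max = M/(n_e·A·√(4πDt)), so D = M²/(4πt·(n_e·A·C_max)²).
n_e·A·C_max = 0.42 × 230 × 0.021 = 2.029 kg/m.
D = 32²/(4π × 730 × 2.029²) = 0.0271 m²/day.

0.0271 m²/day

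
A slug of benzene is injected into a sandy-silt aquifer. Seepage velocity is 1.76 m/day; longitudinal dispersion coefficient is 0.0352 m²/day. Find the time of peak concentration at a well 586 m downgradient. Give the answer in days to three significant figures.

333 days

For the 1D instantaneous-source solution, setting ∂C/∂t = 0 at fixed x gives v²t² + 2Dt − x² = 0, so t = (√(D² + v²x²) − D)/v².
√(D² + v²x²) = √(0.0352² + 1.76² × 586²) = 1031; v² = 3.0976.
t = (1031 − 0.0352)/3.0976 = 333 days (vs. the pure-advection estimate x/v = 333 d).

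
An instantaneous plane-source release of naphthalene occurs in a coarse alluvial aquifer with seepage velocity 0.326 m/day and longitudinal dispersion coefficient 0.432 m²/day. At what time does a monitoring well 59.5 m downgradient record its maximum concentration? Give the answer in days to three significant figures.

For the 1D instantaneous-source solution, setting ∂C/∂t = 0 at fixed x gives v²t² + 2Dt − x² = 0, so t = (√(D² + v²x²) − D)/v².
√(D² + v²x²) = √(0.432² + 0.326² × 59.5²) = 19.40; v² = 0.106276.
t = (19.40 − 0.432)/0.106276 = 178 days (vs. the pure-advection estimate x/v = 183 d).

178 days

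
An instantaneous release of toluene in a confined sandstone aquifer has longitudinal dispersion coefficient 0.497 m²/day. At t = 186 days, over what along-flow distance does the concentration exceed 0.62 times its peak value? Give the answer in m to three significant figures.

The plume is Gaussian with σ = √(2Dt) = √(2 × 0.497 × 186) = 13.60 m.
C/C_peak = exp(−Δx²/(2σ²)) = 0.62 ⇒ Δx = σ·√(−2 ln 0.62) = 13.60 × 0.9778 = 13.30 m.
Width = 2Δx = 26.6 m.

26.6 m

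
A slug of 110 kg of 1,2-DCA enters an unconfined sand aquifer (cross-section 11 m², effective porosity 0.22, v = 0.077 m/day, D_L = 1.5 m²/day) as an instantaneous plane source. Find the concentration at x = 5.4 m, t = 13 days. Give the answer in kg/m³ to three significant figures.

For an instantaneous plane source, C(x,t) = M/(n_e·A·√(4πDt)) · exp(−(x−vt)²/(4Dt)), with n_e·A the pore (flow) area.
Plume center vt = 0.077 × 13 = 1.001 m, so the well at 5.4 m is 4.399 m downgradient of the peak.
√(4πDt) = 15.65 m, giving peak height M/(n_e·A·√(4πDt)) = 110/(0.22 × 11 × 15.65) = 2.904 kg/m³.
(x−vt)²/(4Dt) = (4.399)²/(4 × 1.5 × 13) = 0.2481; exp(−0.2481) = 0.7803.
C = 2.904 × 0.7803 = 2.27 kg/m³.

2.27 kg/m³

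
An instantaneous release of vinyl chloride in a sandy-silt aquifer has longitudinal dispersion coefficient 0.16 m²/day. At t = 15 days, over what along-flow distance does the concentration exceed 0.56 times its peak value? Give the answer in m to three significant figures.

The plume is Gaussian with σ = √(2Dt) = √(2 × 0.16 × 15) = 2.191 m.
C/C_peak = exp(−Δx²/(2σ²)) = 0.56 ⇒ Δx = σ·√(−2 ln 0.56) = 2.191 × 1.077 = 2.360 m.
Width = 2Δx = 4.72 m.

4.72 m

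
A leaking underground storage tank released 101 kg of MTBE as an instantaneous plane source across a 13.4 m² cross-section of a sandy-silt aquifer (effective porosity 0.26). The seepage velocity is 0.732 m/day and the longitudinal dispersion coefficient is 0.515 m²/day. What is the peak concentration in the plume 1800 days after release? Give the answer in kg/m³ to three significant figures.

0.269 kg/m³

The peak of an instantaneous 1D plume sits at x = vt; there the Gaussian factor is 1 and C_max = M/(n_e·A·√(4πDt)), where n_e·A is the pore area the mass is dissolved in.
√(4πDt) = √(4π × 0.515 × 1800) = 107.9 m, so C_max = 101/(0.26 × 13.4 × 107.9) = 0.269 kg/m³.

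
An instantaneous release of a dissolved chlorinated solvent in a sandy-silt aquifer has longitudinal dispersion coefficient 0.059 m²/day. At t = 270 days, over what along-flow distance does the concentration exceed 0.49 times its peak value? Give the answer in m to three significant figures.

The plume is Gaussian with σ = √(2Dt) = √(2 × 0.059 × 270) = 5.644 m.
C/C_peak = exp(−Δx²/(2σ²)) = 0.49 ⇒ Δx = σ·√(−2 ln 0.49) = 5.644 × 1.194 = 6.739 m.
Width = 2Δx = 13.5 m.

13.5 m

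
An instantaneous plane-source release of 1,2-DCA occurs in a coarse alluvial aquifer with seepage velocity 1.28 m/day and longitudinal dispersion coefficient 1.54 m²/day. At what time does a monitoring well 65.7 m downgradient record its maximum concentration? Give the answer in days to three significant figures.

For the 1D instantaneous-source solution, setting ∂C/∂t = 0 at fixed x gives v²t² + 2Dt − x² = 0, so t = (√(D² + v²x²) − D)/v².
√(D² + v²x²) = √(1.54² + 1.28² × 65.7²) = 84.11; v² = 1.6384.
t = (84.11 − 1.54)/1.6384 = 50.4 days (vs. the pure-advection estimate x/v = 51.3 d).

50.4 days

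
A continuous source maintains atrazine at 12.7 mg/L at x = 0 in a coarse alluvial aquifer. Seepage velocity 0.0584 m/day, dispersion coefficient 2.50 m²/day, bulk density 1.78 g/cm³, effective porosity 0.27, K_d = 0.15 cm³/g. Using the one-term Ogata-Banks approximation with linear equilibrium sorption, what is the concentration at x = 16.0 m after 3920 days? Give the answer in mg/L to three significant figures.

Retardation factor R = 1 + ρ_b·K_d/n = 1 + 1.78 × 0.15/0.27 = 1.989.
Sorption retards both mechanisms: v_R = v/R = 0.02936 m/day, D_R = D/R = 1.257 m²/day.
v_R·t = 0.02936 × 3920 = 115.0912 m; 2√(D_R t) = 140.4 m; argument = (16.0 − 115.0912)/140.4 = -0.7058.
C = C₀ × ½·erfc(-0.7058) = 12.7 × 0.8409 = 10.7 mg/L.

10.7 mg/L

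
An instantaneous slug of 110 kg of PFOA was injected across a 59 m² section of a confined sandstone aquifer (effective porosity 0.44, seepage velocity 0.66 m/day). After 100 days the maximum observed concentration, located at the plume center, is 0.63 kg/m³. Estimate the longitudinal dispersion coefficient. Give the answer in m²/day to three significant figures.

0.0360 m²/day

At the plume center C_max = M/(n_e·A·√(4πDt)), so D = M²/(4πt·(n_e·A·C_max)²).
n_e·A·C_max = 0.44 × 59 × 0.63 = 16.35 kg/m.
D = 110²/(4π × 100 × 16.35²) = 0.0360 m²/day.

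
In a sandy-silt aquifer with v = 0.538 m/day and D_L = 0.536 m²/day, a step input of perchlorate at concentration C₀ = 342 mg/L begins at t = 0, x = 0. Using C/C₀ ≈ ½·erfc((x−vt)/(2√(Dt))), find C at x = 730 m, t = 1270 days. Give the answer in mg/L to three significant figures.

For a continuous step input, C/C₀ ≈ ½·erfc((x−vt)/(2√(Dt))).
vt = 0.538 × 1270 = 683.26 m and 2√(Dt) = 2√(0.536 × 1270) = 52.18 m.
Argument (x−vt)/(2√(Dt)) = (730 − 683.26)/52.18 = 0.8957; ½·erfc(0.8957) = 0.1026.
C = 342 × 0.1026 = 35.1 mg/L.

35.1 mg/L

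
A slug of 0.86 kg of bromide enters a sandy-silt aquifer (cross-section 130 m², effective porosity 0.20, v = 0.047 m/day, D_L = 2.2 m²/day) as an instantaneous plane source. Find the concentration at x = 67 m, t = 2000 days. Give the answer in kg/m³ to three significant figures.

0.000135 kg/m³

For an instantaneous plane source, C(x,t) = M/(n_e·A·√(4πDt)) · exp(−(x−vt)²/(4Dt)), with n_e·A the pore (flow) area.
Plume center vt = 0.047 × 2000 = 94 m, so the well at 67 m is 27 m upgradient of the peak.
√(4πDt) = 235.1 m, giving peak height M/(n_e·A·√(4πDt)) = 0.86/(0.20 × 130 × 235.1) = 0.0001407 kg/m³.
(x−vt)²/(4Dt) = (-27)²/(4 × 2.2 × 2000) = 0.04142; exp(−0.04142) = 0.9594.
C = 0.0001407 × 0.9594 = 0.000135 kg/m³.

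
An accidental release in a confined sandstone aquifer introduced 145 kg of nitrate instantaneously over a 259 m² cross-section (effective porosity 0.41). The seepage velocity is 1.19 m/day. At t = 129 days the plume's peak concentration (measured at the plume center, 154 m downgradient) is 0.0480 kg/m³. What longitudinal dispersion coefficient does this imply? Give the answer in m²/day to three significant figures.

At the plume center C_max = M/(n_e·A·√(4πDt)), so D = M²/(4πt·(n_e·A·C_max)²).
n_e·A·C_max = 0.41 × 259 × 0.0480 = 5.097 kg/m.
D = 145²/(4π × 129 × 5.097²) = 0.499 m²/day.

0.499 m²/day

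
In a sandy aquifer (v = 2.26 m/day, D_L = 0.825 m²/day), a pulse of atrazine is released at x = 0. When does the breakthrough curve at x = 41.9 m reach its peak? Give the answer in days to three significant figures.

For the 1D instantaneous-source solution, setting ∂C/∂t = 0 at fixed x gives v²t² + 2Dt − x² = 0, so t = (√(D² + v²x²) − D)/v².
√(D² + v²x²) = √(0.825² + 2.26² × 41.9²) = 94.70; v² = 5.1076.
t = (94.70 − 0.825)/5.1076 = 18.4 days (vs. the pure-advection estimate x/v = 18.5 d).

18.4 days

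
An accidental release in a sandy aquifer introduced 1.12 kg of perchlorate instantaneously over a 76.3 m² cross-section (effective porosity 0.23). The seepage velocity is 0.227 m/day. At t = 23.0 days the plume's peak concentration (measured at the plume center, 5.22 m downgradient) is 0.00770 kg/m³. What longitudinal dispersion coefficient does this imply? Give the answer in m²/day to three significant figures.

At the plume center C_max = M/(n_e·A·√(4πDt)), so D = M²/(4πt·(n_e·A·C_max)²).
n_e·A·C_max = 0.23 × 76.3 × 0.00770 = 0.1351 kg/m.
D = 1.12²/(4π × 23.0 × 0.1351²) = 0.238 m²/day.

0.238 m²/day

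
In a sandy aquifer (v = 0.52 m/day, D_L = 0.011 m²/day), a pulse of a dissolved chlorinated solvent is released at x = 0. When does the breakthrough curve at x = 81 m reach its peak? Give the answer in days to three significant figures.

For the 1D instantaneous-source solution, setting ∂C/∂t = 0 at fixed x gives v²t² + 2Dt − x² = 0, so t = (√(D² + v²x²) − D)/v².
√(D² + v²x²) = √(0.011² + 0.52² × 81²) = 42.12; v² = 0.2704.
t = (42.12 − 0.011)/0.2704 = 156 days (vs. the pure-advection estimate x/v = 156 d).

156 days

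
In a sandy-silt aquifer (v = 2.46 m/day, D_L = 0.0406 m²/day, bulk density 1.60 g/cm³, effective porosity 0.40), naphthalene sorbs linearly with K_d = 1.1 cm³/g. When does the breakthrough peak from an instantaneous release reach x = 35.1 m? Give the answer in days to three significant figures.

Retardation factor R = 1 + ρ_b·K_d/n = 1 + 1.60 × 1.1/0.40 = 5.400.
Sorption retards both mechanisms: v_R = v/R = 0.4556 m/day, D_R = D/R = 0.007519 m²/day.
Peak time from v_R²t² + 2D_R t − x² = 0: t = (√(D_R² + v_R²x²) − D_R)/v_R².
√(D_R² + v_R²x²) = √(0.007519² + 0.4556² × 35.1²) = 15.99; v_R² = 0.2076.
t = (15.99 − 0.007519)/0.2076 = 77.0 days.

77.0 days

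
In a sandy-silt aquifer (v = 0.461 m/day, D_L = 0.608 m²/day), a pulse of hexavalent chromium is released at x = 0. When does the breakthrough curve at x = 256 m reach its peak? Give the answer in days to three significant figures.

For the 1D instantaneous-source solution, setting ∂C/∂t = 0 at fixed x gives v²t² + 2Dt − x² = 0, so t = (√(D² + v²x²) − D)/v².
√(D² + v²x²) = √(0.608² + 0.461² × 256²) = 118.0; v² = 0.212521.
t = (118.0 − 0.608)/0.212521 = 552 days (vs. the pure-advection estimate x/v = 555 d).

552 days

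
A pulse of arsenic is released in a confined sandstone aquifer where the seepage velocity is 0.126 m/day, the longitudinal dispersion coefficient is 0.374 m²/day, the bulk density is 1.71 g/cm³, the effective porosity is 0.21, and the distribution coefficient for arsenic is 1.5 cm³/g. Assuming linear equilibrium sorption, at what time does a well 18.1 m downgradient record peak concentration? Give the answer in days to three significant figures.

Retardation factor R = 1 + ρ_b·K_d/n = 1 + 1.71 × 1.5/0.21 = 13.21.
Sorption retards both mechanisms: v_R = v/R = 0.009538 m/day, D_R = D/R = 0.02831 m²/day.
Peak time from v_R²t² + 2D_R t − x² = 0: t = (√(D_R² + v_R²x²) − D_R)/v_R².
√(D_R² + v_R²x²) = √(0.02831² + 0.009538² × 18.1²) = 0.1749; v_R² = 9.097e-05.
t = (0.1749 − 0.02831)/9.097e-05 = 1610 days.

1610 days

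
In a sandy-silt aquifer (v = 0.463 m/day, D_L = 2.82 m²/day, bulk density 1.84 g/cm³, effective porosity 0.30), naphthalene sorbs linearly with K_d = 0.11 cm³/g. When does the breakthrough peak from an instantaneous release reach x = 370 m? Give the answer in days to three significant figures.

1320 days

Retardation factor R = 1 + ρ_b·K_d/n = 1 + 1.84 × 0.11/0.30 = 1.675.
Sorption retards both mechanisms: v_R = v/R = 0.2764 m/day, D_R = D/R = 1.684 m²/day.
Peak time from v_R²t² + 2D_R t − x² = 0: t = (√(D_R² + v_R²x²) − D_R)/v_R².
√(D_R² + v_R²x²) = √(1.684² + 0.2764² × 370²) = 102.3; v_R² = 0.07640.
t = (102.3 − 1.684)/0.07640 = 1320 days.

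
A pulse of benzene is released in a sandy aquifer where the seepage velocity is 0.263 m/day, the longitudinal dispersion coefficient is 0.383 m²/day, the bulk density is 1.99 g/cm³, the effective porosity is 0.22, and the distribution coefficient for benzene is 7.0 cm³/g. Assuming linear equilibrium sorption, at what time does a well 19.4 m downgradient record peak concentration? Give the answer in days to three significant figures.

Retardation factor R = 1 + ρ_b·K_d/n = 1 + 1.99 × 7.0/0.22 = 64.32.
Sorption retards both mechanisms: v_R = v/R = 0.004089 m/day, D_R = D/R = 0.005955 m²/day.
Peak time from v_R²t² + 2D_R t − x² = 0: t = (√(D_R² + v_R²x²) − D_R)/v_R².
√(D_R² + v_R²x²) = √(0.005955² + 0.004089² × 19.4²) = 0.07955; v_R² = 1.672e-05.
t = (0.07955 − 0.005955)/1.672e-05 = 4400 days.

4400 days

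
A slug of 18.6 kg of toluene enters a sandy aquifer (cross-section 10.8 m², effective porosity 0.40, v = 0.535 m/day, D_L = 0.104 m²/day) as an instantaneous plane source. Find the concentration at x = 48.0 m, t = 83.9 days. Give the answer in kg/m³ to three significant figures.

For an instantaneous plane source, C(x,t) = M/(n_e·A·√(4πDt)) · exp(−(x−vt)²/(4Dt)), with n_e·A the pore (flow) area.
Plume center vt = 0.535 × 83.9 = 44.8865 m, so the well at 48.0 m is 3.1135 m downgradient of the peak.
√(4πDt) = 10.47 m, giving peak height M/(n_e·A·√(4πDt)) = 18.6/(0.40 × 10.8 × 10.47) = 0.4112 kg/m³.
(x−vt)²/(4Dt) = (3.1135)²/(4 × 0.104 × 83.9) = 0.2777; exp(−0.2777) = 0.7575.
C = 0.4112 × 0.7575 = 0.311 kg/m³.

0.311 kg/m³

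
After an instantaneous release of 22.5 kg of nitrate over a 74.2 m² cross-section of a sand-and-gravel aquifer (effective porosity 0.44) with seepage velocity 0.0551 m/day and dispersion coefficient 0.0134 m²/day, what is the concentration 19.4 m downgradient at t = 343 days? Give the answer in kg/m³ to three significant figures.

For an instantaneous plane source, C(x,t) = M/(n_e·A·√(4πDt)) · exp(−(x−vt)²/(4Dt)), with n_e·A the pore (flow) area.
Plume center vt = 0.0551 × 343 = 18.8993 m, so the well at 19.4 m is 0.5007 m downgradient of the peak.
√(4πDt) = 7.600 m, giving peak height M/(n_e·A·√(4πDt)) = 22.5/(0.44 × 74.2 × 7.600) = 0.09068 kg/m³.
(x−vt)²/(4Dt) = (0.5007)²/(4 × 0.0134 × 343) = 0.01364; exp(−0.01364) = 0.9865.
C = 0.09068 × 0.9865 = 0.0895 kg/m³.

0.0895 kg/m³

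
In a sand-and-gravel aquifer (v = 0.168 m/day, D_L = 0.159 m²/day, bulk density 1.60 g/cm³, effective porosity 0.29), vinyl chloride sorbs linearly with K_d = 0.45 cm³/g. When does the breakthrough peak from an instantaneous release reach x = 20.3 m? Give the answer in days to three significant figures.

402 days

Retardation factor R = 1 + ρ_b·K_d/n = 1 + 1.60 × 0.45/0.29 = 3.483.
Sorption retards both mechanisms: v_R = v/R = 0.04823 m/day, D_R = D/R = 0.04565 m²/day.
Peak time from v_R²t² + 2D_R t − x² = 0: t = (√(D_R² + v_R²x²) − D_R)/v_R².
√(D_R² + v_R²x²) = √(0.04565² + 0.04823² × 20.3²) = 0.9801; v_R² = 0.002326.
t = (0.9801 − 0.04565)/0.002326 = 402 days.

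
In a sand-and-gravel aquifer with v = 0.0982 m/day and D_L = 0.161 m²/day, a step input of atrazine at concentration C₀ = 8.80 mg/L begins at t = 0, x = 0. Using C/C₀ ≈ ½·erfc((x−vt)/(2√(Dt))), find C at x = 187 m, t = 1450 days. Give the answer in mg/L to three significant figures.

0.171 mg/L

For a continuous step input, C/C₀ ≈ ½·erfc((x−vt)/(2√(Dt))).
vt = 0.0982 × 1450 = 142.39 m and 2√(Dt) = 2√(0.161 × 1450) = 30.56 m.
Argument (x−vt)/(2√(Dt)) = (187 − 142.39)/30.56 = 1.460; ½·erfc(1.460) = 0.01947.
C = 8.80 × 0.01947 = 0.171 mg/L.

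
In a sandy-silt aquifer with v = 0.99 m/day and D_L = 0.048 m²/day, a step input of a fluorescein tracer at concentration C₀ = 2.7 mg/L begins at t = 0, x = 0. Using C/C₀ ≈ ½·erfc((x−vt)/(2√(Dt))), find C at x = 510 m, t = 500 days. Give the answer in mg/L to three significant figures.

0.0410 mg/L

For a continuous step input, C/C₀ ≈ ½·erfc((x−vt)/(2√(Dt))).
vt = 0.99 × 500 = 495 m and 2√(Dt) = 2√(0.048 × 500) = 9.798 m.
Argument (x−vt)/(2√(Dt)) = (510 − 495)/9.798 = 1.531; ½·erfc(1.531) = 0.01519.
C = 2.7 × 0.01519 = 0.0410 mg/L.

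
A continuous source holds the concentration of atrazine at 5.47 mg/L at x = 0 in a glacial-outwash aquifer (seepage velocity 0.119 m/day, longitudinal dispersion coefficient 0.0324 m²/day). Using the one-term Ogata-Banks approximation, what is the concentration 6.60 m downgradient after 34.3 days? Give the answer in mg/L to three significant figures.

0.249 mg/L

For a continuous step input, C/C₀ ≈ ½·erfc((x−vt)/(2√(Dt))).
vt = 0.119 × 34.3 = 4.0817 m and 2√(Dt) = 2√(0.0324 × 34.3) = 2.108 m.
Argument (x−vt)/(2√(Dt)) = (6.60 − 4.0817)/2.108 = 1.195; ½·erfc(1.195) = 0.04552.
C = 5.47 × 0.04552 = 0.249 mg/L.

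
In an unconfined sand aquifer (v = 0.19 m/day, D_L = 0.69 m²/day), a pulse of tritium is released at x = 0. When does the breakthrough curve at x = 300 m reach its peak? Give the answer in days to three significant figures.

1560 days

For the 1D instantaneous-source solution, setting ∂C/∂t = 0 at fixed x gives v²t² + 2Dt − x² = 0, so t = (√(D² + v²x²) − D)/v².
√(D² + v²x²) = √(0.69² + 0.19² × 300²) = 57.00; v² = 0.0361.
t = (57.00 − 0.69)/0.0361 = 1560 days (vs. the pure-advection estimate x/v = 1580 d).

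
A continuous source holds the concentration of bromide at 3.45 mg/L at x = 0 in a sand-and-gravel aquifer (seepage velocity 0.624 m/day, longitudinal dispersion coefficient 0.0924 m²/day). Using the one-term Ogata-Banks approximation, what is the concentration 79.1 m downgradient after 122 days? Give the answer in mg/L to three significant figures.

For a continuous step input, C/C₀ ≈ ½·erfc((x−vt)/(2√(Dt))).
vt = 0.624 × 122 = 76.128 m and 2√(Dt) = 2√(0.0924 × 122) = 6.715 m.
Argument (x−vt)/(2√(Dt)) = (79.1 − 76.128)/6.715 = 0.4426; ½·erfc(0.4426) = 0.2657.
C = 3.45 × 0.2657 = 0.917 mg/L.

0.917 mg/L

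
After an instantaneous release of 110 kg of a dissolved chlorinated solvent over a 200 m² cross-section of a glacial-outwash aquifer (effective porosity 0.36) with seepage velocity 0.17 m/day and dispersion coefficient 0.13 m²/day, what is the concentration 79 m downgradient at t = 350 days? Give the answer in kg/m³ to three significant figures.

0.00791 kg/m³

For an instantaneous plane source, C(x,t) = M/(n_e·A·√(4πDt)) · exp(−(x−vt)²/(4Dt)), with n_e·A the pore (flow) area.
Plume center vt = 0.17 × 350 = 59.5 m, so the well at 79 m is 19.5 m downgradient of the peak.
√(4πDt) = 23.91 m, giving peak height M/(n_e·A·√(4πDt)) = 110/(0.36 × 200 × 23.91) = 0.06390 kg/m³.
(x−vt)²/(4Dt) = (19.5)²/(4 × 0.13 × 350) = 2.089; exp(−2.089) = 0.1238.
C = 0.06390 × 0.1238 = 0.00791 kg/m³.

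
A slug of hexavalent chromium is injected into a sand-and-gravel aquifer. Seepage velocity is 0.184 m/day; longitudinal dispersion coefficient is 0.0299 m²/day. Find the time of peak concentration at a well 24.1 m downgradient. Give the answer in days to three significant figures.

For the 1D instantaneous-source solution, setting ∂C/∂t = 0 at fixed x gives v²t² + 2Dt − x² = 0, so t = (√(D² + v²x²) − D)/v².
√(D² + v²x²) = √(0.0299² + 0.184² × 24.1²) = 4.435; v² = 0.033856.
t = (4.435 − 0.0299)/0.033856 = 130 days (vs. the pure-advection estimate x/v = 131 d).

130 days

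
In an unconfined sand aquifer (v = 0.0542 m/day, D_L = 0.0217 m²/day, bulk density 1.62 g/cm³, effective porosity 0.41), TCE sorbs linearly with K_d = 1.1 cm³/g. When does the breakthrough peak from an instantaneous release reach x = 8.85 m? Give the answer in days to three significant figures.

834 days

Retardation factor R = 1 + ρ_b·K_d/n = 1 + 1.62 × 1.1/0.41 = 5.346.
Sorption retards both mechanisms: v_R = v/R = 0.01014 m/day, D_R = D/R = 0.004059 m²/day.
Peak time from v_R²t² + 2D_R t − x² = 0: t = (√(D_R² + v_R²x²) − D_R)/v_R².
√(D_R² + v_R²x²) = √(0.004059² + 0.01014² × 8.85²) = 0.08983; v_R² = 0.0001028.
t = (0.08983 − 0.004059)/0.0001028 = 834 days.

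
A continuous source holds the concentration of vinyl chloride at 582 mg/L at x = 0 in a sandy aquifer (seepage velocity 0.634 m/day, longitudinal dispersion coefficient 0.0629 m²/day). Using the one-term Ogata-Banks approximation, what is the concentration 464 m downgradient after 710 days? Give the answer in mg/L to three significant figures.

For a continuous step input, C/C₀ ≈ ½·erfc((x−vt)/(2√(Dt))).
vt = 0.634 × 710 = 450.14 m and 2√(Dt) = 2√(0.0629 × 710) = 13.37 m.
Argument (x−vt)/(2√(Dt)) = (464 − 450.14)/13.37 = 1.037; ½·erfc(1.037) = 0.07125.
C = 582 × 0.07125 = 41.5 mg/L.

41.5 mg/L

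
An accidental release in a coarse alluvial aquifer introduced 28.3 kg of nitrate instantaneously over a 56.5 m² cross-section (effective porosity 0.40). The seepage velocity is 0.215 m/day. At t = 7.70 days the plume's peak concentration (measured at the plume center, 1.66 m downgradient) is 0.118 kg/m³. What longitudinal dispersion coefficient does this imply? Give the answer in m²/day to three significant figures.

1.16 m²/day

At the plume center C_max = M/(n_e·A·√(4πDt)), so D = M²/(4πt·(n_e·A·C_max)²).
n_e·A·C_max = 0.40 × 56.5 × 0.118 = 2.667 kg/m.
D = 28.3²/(4π × 7.70 × 2.667²) = 1.16 m²/day.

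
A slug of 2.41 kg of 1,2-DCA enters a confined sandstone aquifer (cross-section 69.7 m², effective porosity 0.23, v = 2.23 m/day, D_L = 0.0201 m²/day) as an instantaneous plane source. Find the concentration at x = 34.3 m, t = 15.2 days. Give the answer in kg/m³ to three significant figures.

0.0671 kg/m³

For an instantaneous plane source, C(x,t) = M/(n_e·A·√(4πDt)) · exp(−(x−vt)²/(4Dt)), with n_e·A the pore (flow) area.
Plume center vt = 2.23 × 15.2 = 33.896 m, so the well at 34.3 m is 0.404 m downgradient of the peak.
√(4πDt) = 1.959 m, giving peak height M/(n_e·A·√(4πDt)) = 2.41/(0.23 × 69.7 × 1.959) = 0.07674 kg/m³.
(x−vt)²/(4Dt) = (0.404)²/(4 × 0.0201 × 15.2) = 0.1336; exp(−0.1336) = 0.8749.
C = 0.07674 × 0.8749 = 0.0671 kg/m³.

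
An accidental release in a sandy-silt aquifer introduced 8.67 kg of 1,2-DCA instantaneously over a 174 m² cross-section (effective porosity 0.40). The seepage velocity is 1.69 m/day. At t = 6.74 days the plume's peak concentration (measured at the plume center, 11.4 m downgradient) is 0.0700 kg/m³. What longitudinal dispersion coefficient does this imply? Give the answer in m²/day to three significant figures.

At the plume center C_max = M/(n_e·A·√(4πDt)), so D = M²/(4πt·(n_e·A·C_max)²).
n_e·A·C_max = 0.40 × 174 × 0.0700 = 4.872 kg/m.
D = 8.67²/(4π × 6.74 × 4.872²) = 0.0374 m²/day.

0.0374 m²/day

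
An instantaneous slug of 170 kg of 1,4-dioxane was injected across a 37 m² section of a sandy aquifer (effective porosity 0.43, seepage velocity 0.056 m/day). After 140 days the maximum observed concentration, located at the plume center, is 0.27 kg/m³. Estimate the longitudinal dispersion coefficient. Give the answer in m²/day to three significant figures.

At the plume center C_max = M/(n_e·A·√(4πDt)), so D = M²/(4πt·(n_e·A·C_max)²).
n_e·A·C_max = 0.43 × 37 × 0.27 = 4.296 kg/m.
D = 170²/(4π × 140 × 4.296²) = 0.890 m²/day.

0.890 m²/day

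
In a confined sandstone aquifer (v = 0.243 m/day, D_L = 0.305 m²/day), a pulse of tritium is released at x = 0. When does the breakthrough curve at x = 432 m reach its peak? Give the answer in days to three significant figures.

1770 days

For the 1D instantaneous-source solution, setting ∂C/∂t = 0 at fixed x gives v²t² + 2Dt − x² = 0, so t = (√(D² + v²x²) − D)/v².
√(D² + v²x²) = √(0.305² + 0.243² × 432²) = 105.0; v² = 0.059049.
t = (105.0 − 0.305)/0.059049 = 1770 days (vs. the pure-advection estimate x/v = 1780 d).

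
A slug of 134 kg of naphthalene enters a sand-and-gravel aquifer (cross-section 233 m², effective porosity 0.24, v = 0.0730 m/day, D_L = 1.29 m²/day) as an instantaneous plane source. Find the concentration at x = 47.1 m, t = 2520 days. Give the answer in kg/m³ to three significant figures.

0.00281 kg/m³

For an instantaneous plane source, C(x,t) = M/(n_e·A·√(4πDt)) · exp(−(x−vt)²/(4Dt)), with n_e·A the pore (flow) area.
Plume center vt = 0.0730 × 2520 = 183.96 m, so the well at 47.1 m is 136.86 m upgradient of the peak.
√(4πDt) = 202.1 m, giving peak height M/(n_e·A·√(4πDt)) = 134/(0.24 × 233 × 202.1) = 0.01186 kg/m³.
(x−vt)²/(4Dt) = (-136.86)²/(4 × 1.29 × 2520) = 1.440; exp(−1.440) = 0.2369.
C = 0.01186 × 0.2369 = 0.00281 kg/m³.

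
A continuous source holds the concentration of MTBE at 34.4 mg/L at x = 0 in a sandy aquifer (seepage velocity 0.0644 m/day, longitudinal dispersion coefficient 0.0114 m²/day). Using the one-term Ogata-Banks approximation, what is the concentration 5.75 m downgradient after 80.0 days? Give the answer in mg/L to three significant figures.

For a continuous step input, C/C₀ ≈ ½·erfc((x−vt)/(2√(Dt))).
vt = 0.0644 × 80.0 = 5.152 m and 2√(Dt) = 2√(0.0114 × 80.0) = 1.910 m.
Argument (x−vt)/(2√(Dt)) = (5.75 − 5.152)/1.910 = 0.3131; ½·erfc(0.3131) = 0.3290.
C = 34.4 × 0.3290 = 11.3 mg/L.

11.3 mg/L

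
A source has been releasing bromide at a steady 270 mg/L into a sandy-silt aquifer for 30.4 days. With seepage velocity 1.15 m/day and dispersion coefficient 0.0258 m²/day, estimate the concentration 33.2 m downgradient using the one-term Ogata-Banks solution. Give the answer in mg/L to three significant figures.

For a continuous step input, C/C₀ ≈ ½·erfc((x−vt)/(2√(Dt))).
vt = 1.15 × 30.4 = 34.96 m and 2√(Dt) = 2√(0.0258 × 30.4) = 1.771 m.
Argument (x−vt)/(2√(Dt)) = (33.2 − 34.96)/1.771 = -0.9938; ½·erfc(-0.9938) = 0.9201.
C = 270 × 0.9201 = 248 mg/L.

248 mg/L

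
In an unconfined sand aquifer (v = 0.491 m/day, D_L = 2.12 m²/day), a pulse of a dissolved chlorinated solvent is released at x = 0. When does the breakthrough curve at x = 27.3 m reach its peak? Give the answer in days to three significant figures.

For the 1D instantaneous-source solution, setting ∂C/∂t = 0 at fixed x gives v²t² + 2Dt − x² = 0, so t = (√(D² + v²x²) − D)/v².
√(D² + v²x²) = √(2.12² + 0.491² × 27.3²) = 13.57; v² = 0.241081.
t = (13.57 − 2.12)/0.241081 = 47.5 days (vs. the pure-advection estimate x/v = 55.6 d).

47.5 days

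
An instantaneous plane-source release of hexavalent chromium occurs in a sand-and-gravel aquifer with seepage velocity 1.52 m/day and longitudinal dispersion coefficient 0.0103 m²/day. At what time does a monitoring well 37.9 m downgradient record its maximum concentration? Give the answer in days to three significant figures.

For the 1D instantaneous-source solution, setting ∂C/∂t = 0 at fixed x gives v²t² + 2Dt − x² = 0, so t = (√(D² + v²x²) − D)/v².
√(D² + v²x²) = √(0.0103² + 1.52² × 37.9²) = 57.61; v² = 2.3104.
t = (57.61 − 0.0103)/2.3104 = 24.9 days (vs. the pure-advection estimate x/v = 24.9 d).

24.9 days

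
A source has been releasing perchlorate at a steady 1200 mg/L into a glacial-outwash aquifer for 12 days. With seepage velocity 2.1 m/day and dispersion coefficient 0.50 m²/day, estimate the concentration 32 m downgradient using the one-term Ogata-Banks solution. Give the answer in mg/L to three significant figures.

29.8 mg/L

For a continuous step input, C/C₀ ≈ ½·erfc((x−vt)/(2√(Dt))).
vt = 2.1 × 12 = 25.2 m and 2√(Dt) = 2√(0.50 × 12) = 4.899 m.
Argument (x−vt)/(2√(Dt)) = (32 − 25.2)/4.899 = 1.388; ½·erfc(1.388) = 0.02483.
C = 1200 × 0.02483 = 29.8 mg/L.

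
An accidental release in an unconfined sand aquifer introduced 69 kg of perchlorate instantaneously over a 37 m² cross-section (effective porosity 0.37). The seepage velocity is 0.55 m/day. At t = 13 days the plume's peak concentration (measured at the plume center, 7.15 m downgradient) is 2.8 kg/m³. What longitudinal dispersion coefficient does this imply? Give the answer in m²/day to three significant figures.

0.0198 m²/day

At the plume center C_max = M/(n_e·A·√(4πDt)), so D = M²/(4πt·(n_e·A·C_max)²).
n_e·A·C_max = 0.37 × 37 × 2.8 = 38.33 kg/m.
D = 69²/(4π × 13 × 38.33²) = 0.0198 m²/day.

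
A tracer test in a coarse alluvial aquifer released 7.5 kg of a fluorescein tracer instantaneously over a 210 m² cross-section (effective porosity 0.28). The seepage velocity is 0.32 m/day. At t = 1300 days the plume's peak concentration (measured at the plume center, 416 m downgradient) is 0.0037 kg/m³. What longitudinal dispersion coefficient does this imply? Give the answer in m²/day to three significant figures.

At the plume center C_max = M/(n_e·A·√(4πDt)), so D = M²/(4πt·(n_e·A·C_max)²).
n_e·A·C_max = 0.28 × 210 × 0.0037 = 0.2176 kg/m.
D = 7.5²/(4π × 1300 × 0.2176²) = 0.0727 m²/day.

0.0727 m²/day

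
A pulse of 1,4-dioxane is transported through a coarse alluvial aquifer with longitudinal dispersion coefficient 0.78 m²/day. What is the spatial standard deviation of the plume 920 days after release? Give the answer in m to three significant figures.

Dispersive spreading gives a Gaussian with σ² = 2Dt; advection only shifts the center.
σ = √(2 × 0.78 × 920) = 37.9 m.

37.9 m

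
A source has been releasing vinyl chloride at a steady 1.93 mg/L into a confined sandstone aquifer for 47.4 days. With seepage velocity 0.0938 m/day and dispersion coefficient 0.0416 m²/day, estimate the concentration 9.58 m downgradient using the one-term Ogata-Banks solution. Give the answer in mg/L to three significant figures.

For a continuous step input, C/C₀ ≈ ½·erfc((x−vt)/(2√(Dt))).
vt = 0.0938 × 47.4 = 4.44612 m and 2√(Dt) = 2√(0.0416 × 47.4) = 2.808 m.
Argument (x−vt)/(2√(Dt)) = (9.58 − 4.44612)/2.808 = 1.828; ½·erfc(1.828) = 0.004866.
C = 1.93 × 0.004866 = 0.00939 mg/L.

0.00939 mg/L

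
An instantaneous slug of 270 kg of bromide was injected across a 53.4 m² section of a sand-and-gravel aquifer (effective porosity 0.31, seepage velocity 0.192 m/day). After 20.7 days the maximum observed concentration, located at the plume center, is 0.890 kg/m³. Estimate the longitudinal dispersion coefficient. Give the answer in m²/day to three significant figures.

At the plume center C_max = M/(n_e·A·√(4πDt)), so D = M²/(4πt·(n_e·A·C_max)²).
n_e·A·C_max = 0.31 × 53.4 × 0.890 = 14.73 kg/m.
D = 270²/(4π × 20.7 × 14.73²) = 1.29 m²/day.

1.29 m²/day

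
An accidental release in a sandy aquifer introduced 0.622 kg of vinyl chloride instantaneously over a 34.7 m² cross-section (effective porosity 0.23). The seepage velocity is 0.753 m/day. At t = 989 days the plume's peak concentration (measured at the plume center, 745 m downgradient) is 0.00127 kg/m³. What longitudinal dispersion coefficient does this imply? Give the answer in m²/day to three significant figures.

0.303 m²/day

At the plume center C_max = M/(n_e·A·√(4πDt)), so D = M²/(4πt·(n_e·A·C_max)²).
n_e·A·C_max = 0.23 × 34.7 × 0.00127 = 0.01014 kg/m.
D = 0.622²/(4π × 989 × 0.01014²) = 0.303 m²/day.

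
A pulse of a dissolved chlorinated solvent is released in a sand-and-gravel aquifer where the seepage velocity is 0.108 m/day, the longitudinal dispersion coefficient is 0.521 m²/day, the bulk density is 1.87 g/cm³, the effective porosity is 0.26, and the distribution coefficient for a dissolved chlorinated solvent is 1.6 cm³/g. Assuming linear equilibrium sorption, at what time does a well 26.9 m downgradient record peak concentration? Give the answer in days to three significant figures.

2610 days

Retardation factor R = 1 + ρ_b·K_d/n = 1 + 1.87 × 1.6/0.26 = 12.51.
Sorption retards both mechanisms: v_R = v/R = 0.008633 m/day, D_R = D/R = 0.04165 m²/day.
Peak time from v_R²t² + 2D_R t − x² = 0: t = (√(D_R² + v_R²x²) − D_R)/v_R².
√(D_R² + v_R²x²) = √(0.04165² + 0.008633² × 26.9²) = 0.2359; v_R² = 7.453e-05.
t = (0.2359 − 0.04165)/7.453e-05 = 2610 days.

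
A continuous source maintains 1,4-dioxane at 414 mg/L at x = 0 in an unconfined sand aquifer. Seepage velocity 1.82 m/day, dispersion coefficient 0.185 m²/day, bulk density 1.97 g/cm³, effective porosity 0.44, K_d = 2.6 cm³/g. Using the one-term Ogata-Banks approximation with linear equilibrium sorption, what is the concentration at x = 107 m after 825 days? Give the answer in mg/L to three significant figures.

Retardation factor R = 1 + ρ_b·K_d/n = 1 + 1.97 × 2.6/0.44 = 12.64.
Sorption retards both mechanisms: v_R = v/R = 0.1440 m/day, D_R = D/R = 0.01464 m²/day.
v_R·t = 0.1440 × 825 = 118.8 m; 2√(D_R t) = 6.951 m; argument = (107 − 118.8)/6.951 = -1.698.
C = C₀ × ½·erfc(-1.698) = 414 × 0.9918 = 411 mg/L.

411 mg/L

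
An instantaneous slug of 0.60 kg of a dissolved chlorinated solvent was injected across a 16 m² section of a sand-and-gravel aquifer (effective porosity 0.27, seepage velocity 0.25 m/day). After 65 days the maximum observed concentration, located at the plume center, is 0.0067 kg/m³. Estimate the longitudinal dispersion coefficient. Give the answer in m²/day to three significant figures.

0.526 m²/day

At the plume center C_max = M/(n_e·A·√(4πDt)), so D = M²/(4πt·(n_e·A·C_max)²).
n_e·A·C_max = 0.27 × 16 × 0.0067 = 0.02894 kg/m.
D = 0.60²/(4π × 65 × 0.02894²) = 0.526 m²/day.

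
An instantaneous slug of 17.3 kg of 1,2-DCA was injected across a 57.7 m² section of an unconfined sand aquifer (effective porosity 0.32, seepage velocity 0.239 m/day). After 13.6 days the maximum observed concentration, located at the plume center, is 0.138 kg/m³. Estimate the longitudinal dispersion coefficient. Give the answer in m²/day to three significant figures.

At the plume center C_max = M/(n_e·A·√(4πDt)), so D = M²/(4πt·(n_e·A·C_max)²).
n_e·A·C_max = 0.32 × 57.7 × 0.138 = 2.548 kg/m.
D = 17.3²/(4π × 13.6 × 2.548²) = 0.270 m²/day.

0.270 m²/day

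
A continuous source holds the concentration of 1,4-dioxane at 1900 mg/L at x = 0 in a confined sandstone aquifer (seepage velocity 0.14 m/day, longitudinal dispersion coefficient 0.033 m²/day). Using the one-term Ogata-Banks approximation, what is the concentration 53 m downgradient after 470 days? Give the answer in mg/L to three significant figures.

For a continuous step input, C/C₀ ≈ ½·erfc((x−vt)/(2√(Dt))).
vt = 0.14 × 470 = 65.8 m and 2√(Dt) = 2√(0.033 × 470) = 7.877 m.
Argument (x−vt)/(2√(Dt)) = (53 − 65.8)/7.877 = -1.625; ½·erfc(-1.625) = 0.9892.
C = 1900 × 0.9892 = 1880 mg/L.

1880 mg/L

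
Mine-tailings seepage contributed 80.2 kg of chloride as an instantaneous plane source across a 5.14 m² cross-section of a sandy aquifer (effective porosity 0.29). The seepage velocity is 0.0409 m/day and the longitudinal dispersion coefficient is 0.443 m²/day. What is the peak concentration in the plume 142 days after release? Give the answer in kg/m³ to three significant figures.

1.91 kg/m³

The peak of an instantaneous 1D plume sits at x = vt; there the Gaussian factor is 1 and C_max = M/(n_e·A·√(4πDt)), where n_e·A is the pore area the mass is dissolved in.
√(4πDt) = √(4π × 0.443 × 142) = 28.12 m, so C_max = 80.2/(0.29 × 5.14 × 28.12) = 1.91 kg/m³.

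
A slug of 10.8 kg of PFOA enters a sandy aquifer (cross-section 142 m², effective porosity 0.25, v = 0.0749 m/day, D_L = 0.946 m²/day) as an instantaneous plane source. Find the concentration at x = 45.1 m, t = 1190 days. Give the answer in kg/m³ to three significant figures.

0.00166 kg/m³

For an instantaneous plane source, C(x,t) = M/(n_e·A·√(4πDt)) · exp(−(x−vt)²/(4Dt)), with n_e·A the pore (flow) area.
Plume center vt = 0.0749 × 1190 = 89.131 m, so the well at 45.1 m is 44.031 m upgradient of the peak.
√(4πDt) = 118.9 m, giving peak height M/(n_e·A·√(4πDt)) = 10.8/(0.25 × 142 × 118.9) = 0.002559 kg/m³.
(x−vt)²/(4Dt) = (-44.031)²/(4 × 0.946 × 1190) = 0.4305; exp(−0.4305) = 0.6502.
C = 0.002559 × 0.6502 = 0.00166 kg/m³.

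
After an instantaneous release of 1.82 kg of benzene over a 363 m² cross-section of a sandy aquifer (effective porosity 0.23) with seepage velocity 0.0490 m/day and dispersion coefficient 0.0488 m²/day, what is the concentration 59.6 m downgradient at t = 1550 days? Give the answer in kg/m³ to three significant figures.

0.000292 kg/m³

For an instantaneous plane source, C(x,t) = M/(n_e·A·√(4πDt)) · exp(−(x−vt)²/(4Dt)), with n_e·A the pore (flow) area.
Plume center vt = 0.0490 × 1550 = 75.95 m, so the well at 59.6 m is 16.35 m upgradient of the peak.
√(4πDt) = 30.83 m, giving peak height M/(n_e·A·√(4πDt)) = 1.82/(0.23 × 363 × 30.83) = 0.0007071 kg/m³.
(x−vt)²/(4Dt) = (-16.35)²/(4 × 0.0488 × 1550) = 0.8835; exp(−0.8835) = 0.4133.
C = 0.0007071 × 0.4133 = 0.000292 kg/m³.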